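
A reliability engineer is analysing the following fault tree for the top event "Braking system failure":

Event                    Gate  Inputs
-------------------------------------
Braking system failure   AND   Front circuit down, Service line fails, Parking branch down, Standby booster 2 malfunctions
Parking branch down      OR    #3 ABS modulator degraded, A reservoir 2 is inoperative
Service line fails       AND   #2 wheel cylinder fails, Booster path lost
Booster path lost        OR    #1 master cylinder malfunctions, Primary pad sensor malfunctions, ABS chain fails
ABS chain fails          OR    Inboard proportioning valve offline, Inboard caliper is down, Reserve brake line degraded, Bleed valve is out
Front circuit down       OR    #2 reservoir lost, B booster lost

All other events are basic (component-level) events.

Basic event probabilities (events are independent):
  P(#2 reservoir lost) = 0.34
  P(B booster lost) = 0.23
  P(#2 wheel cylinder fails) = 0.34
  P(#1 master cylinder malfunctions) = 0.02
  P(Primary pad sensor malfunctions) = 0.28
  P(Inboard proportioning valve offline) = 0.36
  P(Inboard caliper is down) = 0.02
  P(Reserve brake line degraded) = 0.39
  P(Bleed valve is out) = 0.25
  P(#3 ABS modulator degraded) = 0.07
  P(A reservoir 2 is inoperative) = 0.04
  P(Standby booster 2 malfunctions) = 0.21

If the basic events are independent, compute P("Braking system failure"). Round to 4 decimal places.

P(Front circuit down) [OR] = 1 − (1−0.34) × (1−0.23) = 0.491800
P(ABS chain fails) [OR] = 1 − (1−0.36) × (1−0.02) × (1−0.39) × (1−0.25) = 0.713056
P(Booster path lost) [OR] = 1 − (1−0.02) × (1−0.28) × (1−0.713056) = 0.797532
P(Service line fails) [AND] = 0.34 × 0.797532 = 0.271161
P(Parking branch down) [OR] = 1 − (1−0.07) × (1−0.04) = 0.107200
P(Braking system failure) [AND] = 0.491800 × 0.271161 × 0.107200 × 0.21 = 0.003002
Rounded to 4 decimal places: P(Braking system failure) ≈ 0.0030.

0.0030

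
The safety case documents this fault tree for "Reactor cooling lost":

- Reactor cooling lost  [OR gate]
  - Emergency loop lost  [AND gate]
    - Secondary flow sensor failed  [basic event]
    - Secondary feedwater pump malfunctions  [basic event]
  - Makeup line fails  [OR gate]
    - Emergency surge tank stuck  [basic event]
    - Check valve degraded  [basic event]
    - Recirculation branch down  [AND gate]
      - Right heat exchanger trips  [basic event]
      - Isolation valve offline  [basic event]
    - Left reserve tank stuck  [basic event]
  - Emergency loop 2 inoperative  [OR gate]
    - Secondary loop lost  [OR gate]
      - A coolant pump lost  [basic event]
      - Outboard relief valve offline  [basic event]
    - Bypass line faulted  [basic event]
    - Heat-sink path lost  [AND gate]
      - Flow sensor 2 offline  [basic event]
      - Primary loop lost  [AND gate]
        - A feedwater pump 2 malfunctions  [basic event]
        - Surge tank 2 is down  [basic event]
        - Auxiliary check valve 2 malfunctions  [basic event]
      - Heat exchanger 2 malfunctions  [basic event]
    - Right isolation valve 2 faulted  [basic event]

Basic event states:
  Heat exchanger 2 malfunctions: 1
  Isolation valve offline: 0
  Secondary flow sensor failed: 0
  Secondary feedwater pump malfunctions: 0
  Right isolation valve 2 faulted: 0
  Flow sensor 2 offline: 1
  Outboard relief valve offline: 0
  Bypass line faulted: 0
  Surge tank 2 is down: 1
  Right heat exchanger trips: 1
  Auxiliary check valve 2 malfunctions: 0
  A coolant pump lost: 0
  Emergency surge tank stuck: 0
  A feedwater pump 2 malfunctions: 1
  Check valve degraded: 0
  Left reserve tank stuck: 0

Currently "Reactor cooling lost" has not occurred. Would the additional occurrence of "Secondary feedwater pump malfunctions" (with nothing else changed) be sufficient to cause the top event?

Counterfactual: set "Secondary feedwater pump malfunctions" to occurred.
Emergency loop lost [AND]: Secondary flow sensor failed=not, Secondary feedwater pump malfunctions=occurs → not all inputs occur → does not occur.
Recirculation branch down [AND]: Right heat exchanger trips=occurs, Isolation valve offline=not → not all inputs occur → does not occur.
Makeup line fails [OR]: Emergency surge tank stuck=not, Check valve degraded=not, Recirculation branch down=not, Left reserve tank stuck=not → no input occurs → does not occur.
Secondary loop lost [OR]: A coolant pump lost=not, Outboard relief valve offline=not → no input occurs → does not occur.
Primary loop lost [AND]: A feedwater pump 2 malfunctions=occurs, Surge tank 2 is down=occurs, Auxiliary check valve 2 malfunctions=not → not all inputs occur → does not occur.
Heat-sink path lost [AND]: Flow sensor 2 offline=occurs, Primary loop lost=not, Heat exchanger 2 malfunctions=occurs → not all inputs occur → does not occur.
Emergency loop 2 inoperative [OR]: Secondary loop lost=not, Bypass line faulted=not, Heat-sink path lost=not, Right isolation valve 2 faulted=not → no input occurs → does not occur.
Reactor cooling lost [OR]: Emergency loop lost=not, Makeup line fails=not, Emergency loop 2 inoperative=not → no input occurs → does not occur.

No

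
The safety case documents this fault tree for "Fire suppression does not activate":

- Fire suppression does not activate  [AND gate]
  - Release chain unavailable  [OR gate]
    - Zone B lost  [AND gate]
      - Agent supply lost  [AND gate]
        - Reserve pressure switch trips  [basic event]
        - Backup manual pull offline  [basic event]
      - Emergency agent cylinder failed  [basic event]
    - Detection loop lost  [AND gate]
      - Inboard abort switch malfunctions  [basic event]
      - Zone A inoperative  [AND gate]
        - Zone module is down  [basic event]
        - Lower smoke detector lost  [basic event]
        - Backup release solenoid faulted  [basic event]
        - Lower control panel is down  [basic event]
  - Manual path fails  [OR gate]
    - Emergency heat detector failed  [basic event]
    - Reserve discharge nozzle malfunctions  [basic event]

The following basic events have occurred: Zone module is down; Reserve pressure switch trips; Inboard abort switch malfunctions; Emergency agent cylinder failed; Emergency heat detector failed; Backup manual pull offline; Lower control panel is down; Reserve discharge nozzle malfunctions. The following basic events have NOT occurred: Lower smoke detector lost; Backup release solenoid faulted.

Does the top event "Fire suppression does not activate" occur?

Agent supply lost [AND]: Reserve pressure switch trips=occurs, Backup manual pull offline=occurs → all inputs occur → occurs.
Zone B lost [AND]: Agent supply lost=occurs, Emergency agent cylinder failed=occurs → all inputs occur → occurs.
Zone A inoperative [AND]: Zone module is down=occurs, Lower smoke detector lost=not, Backup release solenoid faulted=not, Lower control panel is down=occurs → not all inputs occur → does not occur.
Detection loop lost [AND]: Inboard abort switch malfunctions=occurs, Zone A inoperative=not → not all inputs occur → does not occur.
Release chain unavailable [OR]: Zone B lost=occurs, Detection loop lost=not → at least one input occurs → occurs.
Manual path fails [OR]: Emergency heat detector failed=occurs, Reserve discharge nozzle malfunctions=occurs → at least one input occurs → occurs.
Fire suppression does not activate [AND]: Release chain unavailable=occurs, Manual path fails=occurs → all inputs occur → occurs.

Yes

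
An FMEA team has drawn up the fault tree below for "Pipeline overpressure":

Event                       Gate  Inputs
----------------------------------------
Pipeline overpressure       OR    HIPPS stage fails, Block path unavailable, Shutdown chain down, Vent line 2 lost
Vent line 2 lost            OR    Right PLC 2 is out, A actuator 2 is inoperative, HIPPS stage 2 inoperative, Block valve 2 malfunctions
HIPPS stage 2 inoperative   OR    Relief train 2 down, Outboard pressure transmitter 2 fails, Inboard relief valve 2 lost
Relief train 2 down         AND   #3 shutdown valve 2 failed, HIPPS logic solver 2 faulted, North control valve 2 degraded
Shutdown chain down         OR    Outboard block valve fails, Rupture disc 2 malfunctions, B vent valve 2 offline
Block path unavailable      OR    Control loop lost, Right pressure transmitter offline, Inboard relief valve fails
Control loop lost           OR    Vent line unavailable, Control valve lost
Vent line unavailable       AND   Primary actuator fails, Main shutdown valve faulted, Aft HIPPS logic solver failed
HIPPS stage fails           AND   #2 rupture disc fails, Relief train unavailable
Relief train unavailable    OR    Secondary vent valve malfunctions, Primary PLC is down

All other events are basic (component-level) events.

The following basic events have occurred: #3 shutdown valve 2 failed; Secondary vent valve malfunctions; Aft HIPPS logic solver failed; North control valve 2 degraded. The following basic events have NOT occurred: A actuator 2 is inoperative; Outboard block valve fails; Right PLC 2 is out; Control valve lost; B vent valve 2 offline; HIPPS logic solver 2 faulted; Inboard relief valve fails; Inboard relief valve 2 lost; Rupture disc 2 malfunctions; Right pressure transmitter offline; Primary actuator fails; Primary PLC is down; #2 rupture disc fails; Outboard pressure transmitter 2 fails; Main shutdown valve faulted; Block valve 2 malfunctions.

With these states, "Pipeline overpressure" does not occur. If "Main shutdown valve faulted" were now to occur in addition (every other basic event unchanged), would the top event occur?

Counterfactual: set "Main shutdown valve faulted" to occurred.
Relief train unavailable [OR]: Secondary vent valve malfunctions=occurs, Primary PLC is down=not → at least one input occurs → occurs.
HIPPS stage fails [AND]: #2 rupture disc fails=not, Relief train unavailable=occurs → not all inputs occur → does not occur.
Vent line unavailable [AND]: Primary actuator fails=not, Main shutdown valve faulted=occurs, Aft HIPPS logic solver failed=occurs → not all inputs occur → does not occur.
Control loop lost [OR]: Vent line unavailable=not, Control valve lost=not → no input occurs → does not occur.
Block path unavailable [OR]: Control loop lost=not, Right pressure transmitter offline=not, Inboard relief valve fails=not → no input occurs → does not occur.
Shutdown chain down [OR]: Outboard block valve fails=not, Rupture disc 2 malfunctions=not, B vent valve 2 offline=not → no input occurs → does not occur.
Relief train 2 down [AND]: #3 shutdown valve 2 failed=occurs, HIPPS logic solver 2 faulted=not, North control valve 2 degraded=occurs → not all inputs occur → does not occur.
HIPPS stage 2 inoperative [OR]: Relief train 2 down=not, Outboard pressure transmitter 2 fails=not, Inboard relief valve 2 lost=not → no input occurs → does not occur.
Vent line 2 lost [OR]: Right PLC 2 is out=not, A actuator 2 is inoperative=not, HIPPS stage 2 inoperative=not, Block valve 2 malfunctions=not → no input occurs → does not occur.
Pipeline overpressure [OR]: HIPPS stage fails=not, Block path unavailable=not, Shutdown chain down=not, Vent line 2 lost=not → no input occurs → does not occur.

No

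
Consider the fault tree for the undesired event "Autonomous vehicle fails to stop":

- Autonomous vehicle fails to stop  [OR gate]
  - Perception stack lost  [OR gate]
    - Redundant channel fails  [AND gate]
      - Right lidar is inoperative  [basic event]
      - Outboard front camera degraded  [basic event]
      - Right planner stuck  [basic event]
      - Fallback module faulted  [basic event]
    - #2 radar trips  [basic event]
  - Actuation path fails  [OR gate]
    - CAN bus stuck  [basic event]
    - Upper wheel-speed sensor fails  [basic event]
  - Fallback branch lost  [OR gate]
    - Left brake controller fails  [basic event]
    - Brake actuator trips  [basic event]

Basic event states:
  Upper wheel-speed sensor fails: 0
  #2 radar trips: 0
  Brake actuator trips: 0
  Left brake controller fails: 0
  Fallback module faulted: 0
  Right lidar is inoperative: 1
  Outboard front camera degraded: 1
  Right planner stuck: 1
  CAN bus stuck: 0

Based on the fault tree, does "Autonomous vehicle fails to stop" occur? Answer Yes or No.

No

Redundant channel fails [AND]: Right lidar is inoperative=occurs, Outboard front camera degraded=occurs, Right planner stuck=occurs, Fallback module faulted=not → not all inputs occur → does not occur.
Perception stack lost [OR]: Redundant channel fails=not, #2 radar trips=not → no input occurs → does not occur.
Actuation path fails [OR]: CAN bus stuck=not, Upper wheel-speed sensor fails=not → no input occurs → does not occur.
Fallback branch lost [OR]: Left brake controller fails=not, Brake actuator trips=not → no input occurs → does not occur.
Autonomous vehicle fails to stop [OR]: Perception stack lost=not, Actuation path fails=not, Fallback branch lost=not → no input occurs → does not occur.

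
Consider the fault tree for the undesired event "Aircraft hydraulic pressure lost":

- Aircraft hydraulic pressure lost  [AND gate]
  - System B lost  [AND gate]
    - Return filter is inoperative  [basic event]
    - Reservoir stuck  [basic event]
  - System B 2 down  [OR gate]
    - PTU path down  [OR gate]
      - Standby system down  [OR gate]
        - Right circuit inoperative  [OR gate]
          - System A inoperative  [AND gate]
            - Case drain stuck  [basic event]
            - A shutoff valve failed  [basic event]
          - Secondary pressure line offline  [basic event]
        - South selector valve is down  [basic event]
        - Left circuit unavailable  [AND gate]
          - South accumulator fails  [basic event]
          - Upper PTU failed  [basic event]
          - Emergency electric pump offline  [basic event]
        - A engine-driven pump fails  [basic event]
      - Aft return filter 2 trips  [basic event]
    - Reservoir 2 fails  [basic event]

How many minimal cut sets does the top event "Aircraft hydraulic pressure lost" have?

7

System B lost [AND]: one cut set from each child combined → 1 × 1 = 1 cut set(s).
System A inoperative [AND]: one cut set from each child combined → 1 × 1 = 1 cut set(s).
Right circuit inoperative [OR]: union of children's cut sets → 2 cut set(s).
Left circuit unavailable [AND]: one cut set from each child combined → 1 × 1 × 1 = 1 cut set(s).
Standby system down [OR]: union of children's cut sets → 5 cut set(s).
PTU path down [OR]: union of children's cut sets → 6 cut set(s).
System B 2 down [OR]: union of children's cut sets → 7 cut set(s).
Aircraft hydraulic pressure lost [AND]: one cut set from each child combined → 1 × 7 = 7 cut set(s).
Minimal cut sets: {A shutoff valve failed, Case drain stuck, Reservoir stuck, Return filter is inoperative}; {Reservoir stuck, Return filter is inoperative, Secondary pressure line offline}; {Reservoir stuck, Return filter is inoperative, South selector valve is down}; {Emergency electric pump offline, Reservoir stuck, Return filter is inoperative, South accumulator fails, Upper PTU failed}; {A engine-driven pump fails, Reservoir stuck, Return filter is inoperative}; {Aft return filter 2 trips, Reservoir stuck, Return filter is inoperative}; {Reservoir 2 fails, Reservoir stuck, Return filter is inoperative}.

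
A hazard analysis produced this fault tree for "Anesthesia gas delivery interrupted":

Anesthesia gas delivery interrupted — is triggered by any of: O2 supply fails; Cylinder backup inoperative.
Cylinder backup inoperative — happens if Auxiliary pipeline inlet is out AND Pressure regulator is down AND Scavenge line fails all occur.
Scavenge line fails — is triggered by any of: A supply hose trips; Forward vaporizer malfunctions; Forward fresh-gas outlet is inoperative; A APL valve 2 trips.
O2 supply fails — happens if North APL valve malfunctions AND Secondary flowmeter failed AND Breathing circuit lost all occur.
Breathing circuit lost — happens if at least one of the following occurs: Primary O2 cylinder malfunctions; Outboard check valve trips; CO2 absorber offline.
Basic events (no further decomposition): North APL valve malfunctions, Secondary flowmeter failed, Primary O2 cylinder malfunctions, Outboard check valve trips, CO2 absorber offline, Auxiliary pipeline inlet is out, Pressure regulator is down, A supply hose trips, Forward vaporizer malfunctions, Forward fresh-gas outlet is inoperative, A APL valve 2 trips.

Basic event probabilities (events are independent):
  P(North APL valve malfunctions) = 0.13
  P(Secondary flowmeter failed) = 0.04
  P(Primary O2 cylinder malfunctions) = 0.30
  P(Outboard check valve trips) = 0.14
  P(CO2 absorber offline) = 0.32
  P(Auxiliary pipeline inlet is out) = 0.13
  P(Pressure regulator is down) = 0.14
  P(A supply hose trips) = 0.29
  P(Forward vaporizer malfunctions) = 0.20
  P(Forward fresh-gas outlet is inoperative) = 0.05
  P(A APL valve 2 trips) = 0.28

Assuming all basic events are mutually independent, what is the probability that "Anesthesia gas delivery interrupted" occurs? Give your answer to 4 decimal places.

P(Breathing circuit lost) [OR] = 1 − (1−0.30) × (1−0.14) × (1−0.32) = 0.590640
P(O2 supply fails) [AND] = 0.13 × 0.04 × 0.590640 = 0.003071
P(Scavenge line fails) [OR] = 1 − (1−0.29) × (1−0.20) × (1−0.05) × (1−0.28) = 0.611488
P(Cylinder backup inoperative) [AND] = 0.13 × 0.14 × 0.611488 = 0.011129
P(Anesthesia gas delivery interrupted) [OR] = 1 − (1−0.003071) × (1−0.011129) = 0.014166
Rounded to 4 decimal places: P(Anesthesia gas delivery interrupted) ≈ 0.0142.

0.0142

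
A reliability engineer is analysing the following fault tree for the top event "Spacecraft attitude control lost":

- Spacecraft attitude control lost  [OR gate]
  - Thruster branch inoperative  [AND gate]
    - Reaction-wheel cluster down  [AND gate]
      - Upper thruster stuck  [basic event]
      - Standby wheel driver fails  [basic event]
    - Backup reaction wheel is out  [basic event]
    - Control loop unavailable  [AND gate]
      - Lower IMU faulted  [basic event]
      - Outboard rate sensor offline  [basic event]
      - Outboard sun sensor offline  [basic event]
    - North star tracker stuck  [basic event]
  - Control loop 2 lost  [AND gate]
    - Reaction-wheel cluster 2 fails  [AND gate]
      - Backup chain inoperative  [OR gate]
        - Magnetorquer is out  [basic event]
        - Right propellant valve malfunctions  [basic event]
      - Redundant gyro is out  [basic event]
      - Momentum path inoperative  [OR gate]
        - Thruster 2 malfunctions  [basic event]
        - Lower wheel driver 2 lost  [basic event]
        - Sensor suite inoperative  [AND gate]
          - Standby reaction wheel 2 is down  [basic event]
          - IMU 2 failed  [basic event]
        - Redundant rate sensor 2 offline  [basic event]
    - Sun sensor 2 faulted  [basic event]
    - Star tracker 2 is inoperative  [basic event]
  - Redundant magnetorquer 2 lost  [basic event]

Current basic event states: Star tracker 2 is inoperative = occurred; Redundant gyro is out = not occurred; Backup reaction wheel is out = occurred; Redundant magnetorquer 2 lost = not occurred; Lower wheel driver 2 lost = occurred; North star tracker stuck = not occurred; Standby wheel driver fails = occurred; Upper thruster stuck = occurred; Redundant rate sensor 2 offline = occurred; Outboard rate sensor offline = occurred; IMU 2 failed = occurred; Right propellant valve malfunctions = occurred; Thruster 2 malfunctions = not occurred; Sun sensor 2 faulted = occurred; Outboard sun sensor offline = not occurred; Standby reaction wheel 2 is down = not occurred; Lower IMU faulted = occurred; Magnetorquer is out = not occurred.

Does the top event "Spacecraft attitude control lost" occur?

Reaction-wheel cluster down [AND]: Upper thruster stuck=occurs, Standby wheel driver fails=occurs → all inputs occur → occurs.
Control loop unavailable [AND]: Lower IMU faulted=occurs, Outboard rate sensor offline=occurs, Outboard sun sensor offline=not → not all inputs occur → does not occur.
Thruster branch inoperative [AND]: Reaction-wheel cluster down=occurs, Backup reaction wheel is out=occurs, Control loop unavailable=not, North star tracker stuck=not → not all inputs occur → does not occur.
Backup chain inoperative [OR]: Magnetorquer is out=not, Right propellant valve malfunctions=occurs → at least one input occurs → occurs.
Sensor suite inoperative [AND]: Standby reaction wheel 2 is down=not, IMU 2 failed=occurs → not all inputs occur → does not occur.
Momentum path inoperative [OR]: Thruster 2 malfunctions=not, Lower wheel driver 2 lost=occurs, Sensor suite inoperative=not, Redundant rate sensor 2 offline=occurs → at least one input occurs → occurs.
Reaction-wheel cluster 2 fails [AND]: Backup chain inoperative=occurs, Redundant gyro is out=not, Momentum path inoperative=occurs → not all inputs occur → does not occur.
Control loop 2 lost [AND]: Reaction-wheel cluster 2 fails=not, Sun sensor 2 faulted=occurs, Star tracker 2 is inoperative=occurs → not all inputs occur → does not occur.
Spacecraft attitude control lost [OR]: Thruster branch inoperative=not, Control loop 2 lost=not, Redundant magnetorquer 2 lost=not → no input occurs → does not occur.

No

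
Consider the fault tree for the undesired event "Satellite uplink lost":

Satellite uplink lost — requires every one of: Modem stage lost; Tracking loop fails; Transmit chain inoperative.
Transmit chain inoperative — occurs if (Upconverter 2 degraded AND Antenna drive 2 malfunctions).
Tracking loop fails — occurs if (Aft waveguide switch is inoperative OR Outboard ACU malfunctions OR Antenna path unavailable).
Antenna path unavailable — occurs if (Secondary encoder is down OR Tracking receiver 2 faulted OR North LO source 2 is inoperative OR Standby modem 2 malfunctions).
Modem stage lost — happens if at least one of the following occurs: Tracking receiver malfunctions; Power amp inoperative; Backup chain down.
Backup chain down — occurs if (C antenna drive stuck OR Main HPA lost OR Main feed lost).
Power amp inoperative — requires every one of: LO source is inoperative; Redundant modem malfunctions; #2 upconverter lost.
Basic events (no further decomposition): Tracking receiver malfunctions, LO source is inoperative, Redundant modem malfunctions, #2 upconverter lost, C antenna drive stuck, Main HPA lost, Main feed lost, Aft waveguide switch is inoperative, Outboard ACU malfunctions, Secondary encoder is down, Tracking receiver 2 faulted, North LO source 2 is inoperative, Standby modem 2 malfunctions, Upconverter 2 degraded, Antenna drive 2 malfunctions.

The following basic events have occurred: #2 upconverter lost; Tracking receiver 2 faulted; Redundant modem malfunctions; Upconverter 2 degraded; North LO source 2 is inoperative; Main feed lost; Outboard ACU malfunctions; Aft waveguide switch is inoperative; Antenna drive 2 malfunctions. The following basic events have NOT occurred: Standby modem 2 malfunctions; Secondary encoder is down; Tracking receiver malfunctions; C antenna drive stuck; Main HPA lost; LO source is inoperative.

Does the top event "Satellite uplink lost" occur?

Power amp inoperative [AND]: LO source is inoperative=not, Redundant modem malfunctions=occurs, #2 upconverter lost=occurs → not all inputs occur → does not occur.
Backup chain down [OR]: C antenna drive stuck=not, Main HPA lost=not, Main feed lost=occurs → at least one input occurs → occurs.
Modem stage lost [OR]: Tracking receiver malfunctions=not, Power amp inoperative=not, Backup chain down=occurs → at least one input occurs → occurs.
Antenna path unavailable [OR]: Secondary encoder is down=not, Tracking receiver 2 faulted=occurs, North LO source 2 is inoperative=occurs, Standby modem 2 malfunctions=not → at least one input occurs → occurs.
Tracking loop fails [OR]: Aft waveguide switch is inoperative=occurs, Outboard ACU malfunctions=occurs, Antenna path unavailable=occurs → at least one input occurs → occurs.
Transmit chain inoperative [AND]: Upconverter 2 degraded=occurs, Antenna drive 2 malfunctions=occurs → all inputs occur → occurs.
Satellite uplink lost [AND]: Modem stage lost=occurs, Tracking loop fails=occurs, Transmit chain inoperative=occurs → all inputs occur → occurs.

Yes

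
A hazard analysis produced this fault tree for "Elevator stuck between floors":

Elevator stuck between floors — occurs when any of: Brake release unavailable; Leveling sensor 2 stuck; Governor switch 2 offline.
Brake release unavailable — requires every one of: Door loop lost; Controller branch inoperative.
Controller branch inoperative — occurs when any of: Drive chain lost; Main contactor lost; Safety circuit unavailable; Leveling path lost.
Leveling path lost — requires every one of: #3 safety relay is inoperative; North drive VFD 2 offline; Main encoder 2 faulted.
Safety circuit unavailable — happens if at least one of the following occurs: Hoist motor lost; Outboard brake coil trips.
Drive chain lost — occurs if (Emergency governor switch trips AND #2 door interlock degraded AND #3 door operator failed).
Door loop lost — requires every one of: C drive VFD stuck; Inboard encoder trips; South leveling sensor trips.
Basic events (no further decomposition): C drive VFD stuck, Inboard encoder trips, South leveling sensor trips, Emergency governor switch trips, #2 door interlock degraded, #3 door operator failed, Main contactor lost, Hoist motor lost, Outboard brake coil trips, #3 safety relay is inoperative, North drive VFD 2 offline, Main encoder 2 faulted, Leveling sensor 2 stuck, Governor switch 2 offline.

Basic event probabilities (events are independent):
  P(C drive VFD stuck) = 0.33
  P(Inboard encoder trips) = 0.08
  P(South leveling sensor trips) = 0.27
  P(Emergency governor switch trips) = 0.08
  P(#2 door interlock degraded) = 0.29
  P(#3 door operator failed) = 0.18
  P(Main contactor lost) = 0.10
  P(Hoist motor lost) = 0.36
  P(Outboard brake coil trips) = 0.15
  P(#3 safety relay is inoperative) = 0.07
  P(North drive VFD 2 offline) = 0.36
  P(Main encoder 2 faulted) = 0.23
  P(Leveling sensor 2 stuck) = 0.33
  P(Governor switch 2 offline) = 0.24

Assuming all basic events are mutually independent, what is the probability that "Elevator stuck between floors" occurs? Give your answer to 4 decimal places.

0.4927

P(Door loop lost) [AND] = 0.33 × 0.08 × 0.27 = 0.007128
P(Drive chain lost) [AND] = 0.08 × 0.29 × 0.18 = 0.004176
P(Safety circuit unavailable) [OR] = 1 − (1−0.36) × (1−0.15) = 0.456000
P(Leveling path lost) [AND] = 0.07 × 0.36 × 0.23 = 0.005796
P(Controller branch inoperative) [OR] = 1 − (1−0.004176) × (1−0.10) × (1−0.456000) × (1−0.005796) = 0.515270
P(Brake release unavailable) [AND] = 0.007128 × 0.515270 = 0.003673
P(Elevator stuck between floors) [OR] = 1 − (1−0.003673) × (1−0.33) × (1−0.24) = 0.492670
Rounded to 4 decimal places: P(Elevator stuck between floors) ≈ 0.4927.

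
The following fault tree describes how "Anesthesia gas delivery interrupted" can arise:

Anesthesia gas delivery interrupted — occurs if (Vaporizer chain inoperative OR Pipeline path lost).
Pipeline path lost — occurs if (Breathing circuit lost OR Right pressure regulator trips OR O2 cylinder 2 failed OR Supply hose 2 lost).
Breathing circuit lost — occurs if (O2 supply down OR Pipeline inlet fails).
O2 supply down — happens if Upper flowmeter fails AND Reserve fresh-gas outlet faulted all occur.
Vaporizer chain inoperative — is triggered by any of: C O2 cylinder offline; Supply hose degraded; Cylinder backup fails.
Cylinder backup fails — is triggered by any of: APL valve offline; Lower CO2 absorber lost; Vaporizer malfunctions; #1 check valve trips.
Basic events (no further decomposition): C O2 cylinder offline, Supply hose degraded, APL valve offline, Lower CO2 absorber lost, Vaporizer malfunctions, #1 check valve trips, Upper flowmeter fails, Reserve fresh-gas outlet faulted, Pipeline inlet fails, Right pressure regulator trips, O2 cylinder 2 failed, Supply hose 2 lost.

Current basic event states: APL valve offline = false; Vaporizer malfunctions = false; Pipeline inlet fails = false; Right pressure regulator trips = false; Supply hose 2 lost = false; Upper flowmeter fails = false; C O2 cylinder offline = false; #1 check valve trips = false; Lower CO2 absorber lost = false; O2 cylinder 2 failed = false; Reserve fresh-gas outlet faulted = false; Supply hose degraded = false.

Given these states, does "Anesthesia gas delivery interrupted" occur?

No

Cylinder backup fails [OR]: APL valve offline=not, Lower CO2 absorber lost=not, Vaporizer malfunctions=not, #1 check valve trips=not → no input occurs → does not occur.
Vaporizer chain inoperative [OR]: C O2 cylinder offline=not, Supply hose degraded=not, Cylinder backup fails=not → no input occurs → does not occur.
O2 supply down [AND]: Upper flowmeter fails=not, Reserve fresh-gas outlet faulted=not → not all inputs occur → does not occur.
Breathing circuit lost [OR]: O2 supply down=not, Pipeline inlet fails=not → no input occurs → does not occur.
Pipeline path lost [OR]: Breathing circuit lost=not, Right pressure regulator trips=not, O2 cylinder 2 failed=not, Supply hose 2 lost=not → no input occurs → does not occur.
Anesthesia gas delivery interrupted [OR]: Vaporizer chain inoperative=not, Pipeline path lost=not → no input occurs → does not occur.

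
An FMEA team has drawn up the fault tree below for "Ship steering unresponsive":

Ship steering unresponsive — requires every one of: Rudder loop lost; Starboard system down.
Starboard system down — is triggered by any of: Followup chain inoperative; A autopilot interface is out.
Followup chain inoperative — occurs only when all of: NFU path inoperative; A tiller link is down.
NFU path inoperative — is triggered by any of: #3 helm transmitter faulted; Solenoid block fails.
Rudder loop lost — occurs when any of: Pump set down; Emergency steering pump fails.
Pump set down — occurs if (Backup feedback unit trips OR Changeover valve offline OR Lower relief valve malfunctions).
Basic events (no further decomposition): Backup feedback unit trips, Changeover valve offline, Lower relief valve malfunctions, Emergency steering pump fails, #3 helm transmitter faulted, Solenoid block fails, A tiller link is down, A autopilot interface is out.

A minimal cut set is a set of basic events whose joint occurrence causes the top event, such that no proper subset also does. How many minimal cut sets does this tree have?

12

Pump set down [OR]: union of children's cut sets → 3 cut set(s).
Rudder loop lost [OR]: union of children's cut sets → 4 cut set(s).
NFU path inoperative [OR]: union of children's cut sets → 2 cut set(s).
Followup chain inoperative [AND]: one cut set from each child combined → 2 × 1 = 2 cut set(s).
Starboard system down [OR]: union of children's cut sets → 3 cut set(s).
Ship steering unresponsive [AND]: one cut set from each child combined → 4 × 3 = 12 cut set(s).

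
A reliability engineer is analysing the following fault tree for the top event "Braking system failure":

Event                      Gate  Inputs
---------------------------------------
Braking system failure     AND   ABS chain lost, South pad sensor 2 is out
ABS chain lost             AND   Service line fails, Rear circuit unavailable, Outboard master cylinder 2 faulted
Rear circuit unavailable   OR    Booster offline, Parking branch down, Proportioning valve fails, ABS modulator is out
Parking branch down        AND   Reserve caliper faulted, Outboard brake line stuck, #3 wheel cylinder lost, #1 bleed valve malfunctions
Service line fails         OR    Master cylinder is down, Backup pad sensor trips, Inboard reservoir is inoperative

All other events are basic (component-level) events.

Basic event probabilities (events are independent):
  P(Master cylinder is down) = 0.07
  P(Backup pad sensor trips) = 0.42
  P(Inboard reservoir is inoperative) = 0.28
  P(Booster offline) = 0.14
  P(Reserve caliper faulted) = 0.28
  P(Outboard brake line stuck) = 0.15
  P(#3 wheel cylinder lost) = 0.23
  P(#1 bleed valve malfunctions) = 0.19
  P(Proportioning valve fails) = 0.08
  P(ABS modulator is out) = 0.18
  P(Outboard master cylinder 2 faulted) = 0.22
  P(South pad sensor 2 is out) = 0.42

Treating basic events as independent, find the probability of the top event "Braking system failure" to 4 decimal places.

0.0199

P(Service line fails) [OR] = 1 − (1−0.07) × (1−0.42) × (1−0.28) = 0.611632
P(Parking branch down) [AND] = 0.28 × 0.15 × 0.23 × 0.19 = 0.001835
P(Rear circuit unavailable) [OR] = 1 − (1−0.14) × (1−0.001835) × (1−0.08) × (1−0.18) = 0.352407
P(ABS chain lost) [AND] = 0.611632 × 0.352407 × 0.22 = 0.047420
P(Braking system failure) [AND] = 0.047420 × 0.42 = 0.019916
Rounded to 4 decimal places: P(Braking system failure) ≈ 0.0199.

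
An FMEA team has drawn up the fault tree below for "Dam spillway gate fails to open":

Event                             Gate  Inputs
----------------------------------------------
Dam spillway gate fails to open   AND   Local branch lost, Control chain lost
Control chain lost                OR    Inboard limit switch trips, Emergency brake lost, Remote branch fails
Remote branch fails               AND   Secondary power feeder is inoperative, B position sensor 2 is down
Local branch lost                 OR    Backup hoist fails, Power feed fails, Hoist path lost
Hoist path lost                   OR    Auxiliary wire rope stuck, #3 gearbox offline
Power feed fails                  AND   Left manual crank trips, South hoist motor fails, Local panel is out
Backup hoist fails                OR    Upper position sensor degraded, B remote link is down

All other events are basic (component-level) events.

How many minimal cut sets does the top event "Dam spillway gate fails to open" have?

15

Backup hoist fails [OR]: union of children's cut sets → 2 cut set(s).
Power feed fails [AND]: one cut set from each child combined → 1 × 1 × 1 = 1 cut set(s).
Hoist path lost [OR]: union of children's cut sets → 2 cut set(s).
Local branch lost [OR]: union of children's cut sets → 5 cut set(s).
Remote branch fails [AND]: one cut set from each child combined → 1 × 1 = 1 cut set(s).
Control chain lost [OR]: union of children's cut sets → 3 cut set(s).
Dam spillway gate fails to open [AND]: one cut set from each child combined → 5 × 3 = 15 cut set(s).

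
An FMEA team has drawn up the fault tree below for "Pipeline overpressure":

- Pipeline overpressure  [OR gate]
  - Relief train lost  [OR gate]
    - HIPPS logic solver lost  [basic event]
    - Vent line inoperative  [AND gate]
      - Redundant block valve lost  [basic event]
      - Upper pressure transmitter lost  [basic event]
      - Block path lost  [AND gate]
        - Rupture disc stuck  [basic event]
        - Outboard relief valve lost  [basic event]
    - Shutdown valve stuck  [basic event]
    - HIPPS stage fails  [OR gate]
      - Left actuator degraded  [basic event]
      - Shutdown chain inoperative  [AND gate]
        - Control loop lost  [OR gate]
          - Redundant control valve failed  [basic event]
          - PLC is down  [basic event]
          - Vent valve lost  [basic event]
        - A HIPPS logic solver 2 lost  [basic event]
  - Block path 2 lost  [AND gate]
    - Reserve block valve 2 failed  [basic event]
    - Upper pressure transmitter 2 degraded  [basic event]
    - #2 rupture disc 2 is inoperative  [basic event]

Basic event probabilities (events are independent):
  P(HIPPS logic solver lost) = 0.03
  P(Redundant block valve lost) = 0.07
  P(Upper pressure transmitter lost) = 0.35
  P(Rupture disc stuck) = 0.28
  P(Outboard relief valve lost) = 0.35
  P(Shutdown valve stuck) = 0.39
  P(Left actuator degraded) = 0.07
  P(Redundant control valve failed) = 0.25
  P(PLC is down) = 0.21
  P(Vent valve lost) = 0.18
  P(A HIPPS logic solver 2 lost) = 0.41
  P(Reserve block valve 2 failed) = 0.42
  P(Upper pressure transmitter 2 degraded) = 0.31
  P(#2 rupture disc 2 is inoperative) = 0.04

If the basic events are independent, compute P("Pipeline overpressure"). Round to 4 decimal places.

0.5690

P(Block path lost) [AND] = 0.28 × 0.35 = 0.098000
P(Vent line inoperative) [AND] = 0.07 × 0.35 × 0.098000 = 0.002401
P(Control loop lost) [OR] = 1 − (1−0.25) × (1−0.21) × (1−0.18) = 0.514150
P(Shutdown chain inoperative) [AND] = 0.514150 × 0.41 = 0.210802
P(HIPPS stage fails) [OR] = 1 − (1−0.07) × (1−0.210802) = 0.266046
P(Relief train lost) [OR] = 1 − (1−0.03) × (1−0.002401) × (1−0.39) × (1−0.266046) = 0.566762
P(Block path 2 lost) [AND] = 0.42 × 0.31 × 0.04 = 0.005208
P(Pipeline overpressure) [OR] = 1 − (1−0.566762) × (1−0.005208) = 0.569018
Rounded to 4 decimal places: P(Pipeline overpressure) ≈ 0.5690.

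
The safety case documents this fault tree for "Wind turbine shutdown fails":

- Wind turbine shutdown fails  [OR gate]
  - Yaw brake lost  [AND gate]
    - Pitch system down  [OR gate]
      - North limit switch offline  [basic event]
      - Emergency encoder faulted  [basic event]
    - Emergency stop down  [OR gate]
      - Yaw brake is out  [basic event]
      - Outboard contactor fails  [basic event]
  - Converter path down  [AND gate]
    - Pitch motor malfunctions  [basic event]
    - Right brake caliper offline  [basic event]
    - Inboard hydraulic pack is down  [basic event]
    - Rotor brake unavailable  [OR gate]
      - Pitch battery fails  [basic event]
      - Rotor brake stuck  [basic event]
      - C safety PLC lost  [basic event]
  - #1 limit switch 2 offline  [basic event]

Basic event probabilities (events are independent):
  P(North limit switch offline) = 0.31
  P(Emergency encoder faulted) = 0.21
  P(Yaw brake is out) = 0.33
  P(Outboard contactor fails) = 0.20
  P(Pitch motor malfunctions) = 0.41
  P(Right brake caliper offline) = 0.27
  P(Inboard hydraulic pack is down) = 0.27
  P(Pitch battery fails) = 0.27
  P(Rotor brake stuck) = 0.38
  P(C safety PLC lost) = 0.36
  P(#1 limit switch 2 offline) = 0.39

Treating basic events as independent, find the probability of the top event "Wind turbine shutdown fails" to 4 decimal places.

P(Pitch system down) [OR] = 1 − (1−0.31) × (1−0.21) = 0.454900
P(Emergency stop down) [OR] = 1 − (1−0.33) × (1−0.20) = 0.464000
P(Yaw brake lost) [AND] = 0.454900 × 0.464000 = 0.211074
P(Rotor brake unavailable) [OR] = 1 − (1−0.27) × (1−0.38) × (1−0.36) = 0.710336
P(Converter path down) [AND] = 0.41 × 0.27 × 0.27 × 0.710336 = 0.021231
P(Wind turbine shutdown fails) [OR] = 1 − (1−0.211074) × (1−0.021231) × (1−0.39) = 0.528972
Rounded to 4 decimal places: P(Wind turbine shutdown fails) ≈ 0.5290.

0.5290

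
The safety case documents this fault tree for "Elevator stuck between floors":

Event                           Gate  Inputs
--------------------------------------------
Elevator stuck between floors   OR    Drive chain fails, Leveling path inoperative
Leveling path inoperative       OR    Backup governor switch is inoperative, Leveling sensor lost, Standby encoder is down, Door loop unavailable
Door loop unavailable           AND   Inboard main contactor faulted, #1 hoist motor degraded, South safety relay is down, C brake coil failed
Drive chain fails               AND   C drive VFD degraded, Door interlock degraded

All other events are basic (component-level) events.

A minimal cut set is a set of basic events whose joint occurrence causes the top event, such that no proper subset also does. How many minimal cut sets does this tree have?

Drive chain fails [AND]: one cut set from each child combined → 1 × 1 = 1 cut set(s).
Door loop unavailable [AND]: one cut set from each child combined → 1 × 1 × 1 × 1 = 1 cut set(s).
Leveling path inoperative [OR]: union of children's cut sets → 4 cut set(s).
Elevator stuck between floors [OR]: union of children's cut sets → 5 cut set(s).
Minimal cut sets: {C drive VFD degraded, Door interlock degraded}; {Backup governor switch is inoperative}; {Leveling sensor lost}; {Standby encoder is down}; {#1 hoist motor degraded, C brake coil failed, Inboard main contactor faulted, South safety relay is down}.

5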